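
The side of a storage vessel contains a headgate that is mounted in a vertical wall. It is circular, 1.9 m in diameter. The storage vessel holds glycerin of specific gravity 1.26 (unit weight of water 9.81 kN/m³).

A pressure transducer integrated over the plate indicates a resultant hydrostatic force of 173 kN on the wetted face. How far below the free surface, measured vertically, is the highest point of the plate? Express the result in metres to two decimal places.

d_top ≈ 3.99 m

γ = 1.26 × 9.81 = 12.3606 kN/m³.
A = π(0.95)² = 2.83529 m².
From F = γ·h_c·A, the centroid depth is h_c = 173/(12.3606 × 2.83529) = 4.93639 m.
The centroid is at the centre, 0.95 m below the top of the plate, so the highest point sits at h_top = 4.93639 − 0.95 = 3.98639 m below the surface.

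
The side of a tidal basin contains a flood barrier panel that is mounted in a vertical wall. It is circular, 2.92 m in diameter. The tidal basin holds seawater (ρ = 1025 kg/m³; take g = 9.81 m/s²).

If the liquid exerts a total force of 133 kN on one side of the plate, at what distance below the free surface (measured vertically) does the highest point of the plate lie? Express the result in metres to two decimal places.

γ = ρg = 1025 × 9.81 / 1000 = 10.05525 kN/m³.
A = π(1.46)² = 6.69662 m².
From F = γ·h_c·A, the centroid depth is h_c = 133/(10.05525 × 6.69662) = 1.97516 m.
The centroid is at the centre, 1.46 m below the top of the plate, so the highest point sits at h_top = 1.97516 − 1.46 = 0.51516 m below the surface.

d_top ≈ 0.52 m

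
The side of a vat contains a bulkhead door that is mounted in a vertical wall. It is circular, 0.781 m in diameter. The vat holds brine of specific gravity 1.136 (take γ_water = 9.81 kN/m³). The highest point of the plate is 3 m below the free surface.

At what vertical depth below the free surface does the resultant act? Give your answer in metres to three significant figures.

h_p = 3.40 m

γ = 1.136 × 9.81 = 11.14416 kN/m³.
The centroid is at the centre, 0.3905 m below the top of the plate, so the centroid depth is h_c = 3 + 0.3905 = 3.3905 m.
A = π(0.3905)² = 0.479062 m².
Resultant F = γ·h_c·A = 11.14416 × 3.3905 × 0.479062 = 18.101 kN.
I_c = πr⁴/4 = π × 0.3905⁴/4 = 0.0182631 m⁴.
Centre of pressure: y_p = y_c + I_c/(y_c·A) = 3.3905 + 0.0182631/(3.3905 × 0.479062) = 3.3905 + 0.011244 = 3.40174 m along the plane.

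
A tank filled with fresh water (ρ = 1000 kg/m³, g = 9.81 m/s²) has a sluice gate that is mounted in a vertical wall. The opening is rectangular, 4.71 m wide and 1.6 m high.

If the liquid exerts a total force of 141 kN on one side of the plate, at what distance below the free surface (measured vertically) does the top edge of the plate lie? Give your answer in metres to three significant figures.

d_top ≈ 1.11 m

γ = ρg = 1000 × 9.81 = 9810 N/m³ = 9.81 kN/m³.
A = 4.71 × 1.6 = 7.536 m².
From F = γ·h_c·A, the centroid depth is h_c = 141/(9.81 × 7.536) = 1.90726 m.
The centroid lies 1.6/2 = 0.8 m below the top edge, so the top edge sits at h_top = 1.90726 − 0.8 = 1.10726 m below the surface.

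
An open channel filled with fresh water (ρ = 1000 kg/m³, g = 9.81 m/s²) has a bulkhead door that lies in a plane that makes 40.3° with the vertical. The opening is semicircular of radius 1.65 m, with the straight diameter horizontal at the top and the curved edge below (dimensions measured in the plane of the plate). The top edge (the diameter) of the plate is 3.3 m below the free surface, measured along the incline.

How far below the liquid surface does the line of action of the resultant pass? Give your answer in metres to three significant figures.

γ = ρg = 1000 × 9.81 = 9810 N/m³ = 9.81 kN/m³.
The plate makes 40.3° with the vertical, i.e. θ = 90° − 40.3° = 49.7° to the horizontal. Measuring y along the incline from the free-surface line, vertical depth h = y·sinθ with sinθ = 0.762668.
The centroid of a semicircle lies 4r/(3π) = 0.700282 m from the diameter, here below the top edge, so y_c = 3.3 + 0.700282 = 4.00028 m and h_c = 4.00028 × 0.762668 = 3.05089 m.
A = πr²/2 = π × 1.65²/2 = 4.27649 m².
Resultant F = γ·h_c·A = 9.81 × 3.05089 × 4.27649 = 127.992 kN.
I_c = (π/8 − 8/(9π))·r⁴ = 0.109757 × 1.65⁴ = 0.81352 m⁴.
Centre of pressure: y_p = y_c + I_c/(y_c·A) = 4.00028 + 0.81352/(4.00028 × 4.27649) = 4.00028 + 0.0475544 = 4.04783 m along the plane.
Vertically, h_p = y_p·sinθ = 4.04783 × 0.762668 = 3.08715 m.

h_p = 3.09 m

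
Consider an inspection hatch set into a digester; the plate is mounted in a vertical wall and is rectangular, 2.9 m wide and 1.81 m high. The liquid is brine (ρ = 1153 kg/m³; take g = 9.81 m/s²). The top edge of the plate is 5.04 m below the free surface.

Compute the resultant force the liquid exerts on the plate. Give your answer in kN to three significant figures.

F ≈ 353 kN

γ = ρg = 1153 × 9.81 / 1000 = 11.31093 kN/m³.
The centroid lies 1.81/2 = 0.905 m below the top edge, so the centroid depth is h_c = 5.04 + 0.905 = 5.945 m.
A = 2.9 × 1.81 = 5.249 m².
Resultant F = γ·h_c·A = 11.31093 × 5.945 × 5.249 = 352.961 kN.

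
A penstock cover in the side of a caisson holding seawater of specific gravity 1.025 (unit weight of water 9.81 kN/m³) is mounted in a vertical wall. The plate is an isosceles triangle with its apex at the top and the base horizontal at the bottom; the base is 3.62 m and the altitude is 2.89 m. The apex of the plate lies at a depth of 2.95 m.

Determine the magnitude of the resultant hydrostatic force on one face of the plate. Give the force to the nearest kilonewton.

F ≈ 257 kN

γ = 1.025 × 9.81 = 10.05525 kN/m³.
With the apex up, the centroid sits 2h/3 = 2 × 2.89/3 = 1.92667 m below the apex, so the centroid depth is h_c = 2.95 + 1.92667 = 4.87667 m.
A = ½ × 3.62 × 2.89 = 5.2309 m².
Resultant F = γ·h_c·A = 10.05525 × 4.87667 × 5.2309 = 256.503 kN.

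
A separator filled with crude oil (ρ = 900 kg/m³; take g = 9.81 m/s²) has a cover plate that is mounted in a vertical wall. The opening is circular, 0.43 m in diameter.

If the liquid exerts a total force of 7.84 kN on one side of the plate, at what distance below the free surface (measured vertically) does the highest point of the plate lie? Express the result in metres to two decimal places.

d_top ≈ 5.90 m

γ = ρg = 900 × 9.81 / 1000 = 8.829 kN/m³.
A = π(0.215)² = 0.14522 m².
From F = γ·h_c·A, the centroid depth is h_c = 7.84/(8.829 × 0.14522) = 6.11474 m.
The centroid is at the centre, 0.215 m below the top of the plate, so the highest point sits at h_top = 6.11474 − 0.215 = 5.89974 m below the surface.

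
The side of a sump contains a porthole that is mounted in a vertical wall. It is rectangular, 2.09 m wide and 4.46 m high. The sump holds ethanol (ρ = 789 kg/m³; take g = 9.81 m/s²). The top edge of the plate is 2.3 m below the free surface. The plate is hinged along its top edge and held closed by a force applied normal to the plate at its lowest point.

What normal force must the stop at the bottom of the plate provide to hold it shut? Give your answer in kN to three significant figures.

P ≈ 190 kN

γ = ρg = 789 × 9.81 / 1000 = 7.74009 kN/m³.
The centroid lies 4.46/2 = 2.23 m below the top edge, so the centroid depth is h_c = 2.3 + 2.23 = 4.53 m.
A = 2.09 × 4.46 = 9.3214 m².
Resultant F = γ·h_c·A = 7.74009 × 4.53 × 9.3214 = 326.833 kN.
I_c = b·h³/12 = 2.09 × 4.46³/12 = 15.4515 m⁴.
Centre of pressure: y_p = y_c + I_c/(y_c·A) = 4.53 + 15.4515/(4.53 × 9.3214) = 4.53 + 0.365924 = 4.89592 m along the plane.
The resultant acts 2.23 + 0.365924 = 2.59592 m (along the plate) below the hinge at the top edge, so the moment about the hinge is M = F × 2.59592 = 326.833 × 2.59592 = 848.432 kN·m.
A normal force at the bottom, 4.46 m from the hinge, must supply this moment: P = 848.432/4.46 = 190.231 kN.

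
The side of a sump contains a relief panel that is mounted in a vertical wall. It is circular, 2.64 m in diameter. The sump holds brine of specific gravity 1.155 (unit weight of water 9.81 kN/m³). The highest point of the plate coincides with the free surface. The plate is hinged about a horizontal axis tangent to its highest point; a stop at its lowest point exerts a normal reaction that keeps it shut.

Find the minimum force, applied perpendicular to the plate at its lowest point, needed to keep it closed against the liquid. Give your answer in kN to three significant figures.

P ≈ 51.2 kN

γ = 1.155 × 9.81 = 11.33055 kN/m³.
The centroid is at the centre, 1.32 m below the top of the plate, so the centroid depth is h_c = 1.32 m.
A = π(1.32)² = 5.47391 m².
Resultant F = γ·h_c·A = 11.33055 × 1.32 × 5.47391 = 81.8696 kN.
I_c = πr⁴/4 = π × 1.32⁴/4 = 2.38444 m⁴.
Centre of pressure: y_p = y_c + I_c/(y_c·A) = 1.32 + 2.38444/(1.32 × 5.47391) = 1.32 + 0.330001 = 1.65 m along the plane.
The resultant acts 1.32 + 0.330001 = 1.65 m (along the plate) below the hinge at the top edge, so the moment about the hinge is M = F × 1.65 = 81.8696 × 1.65 = 135.085 kN·m.
A normal force at the bottom, 2.64 m from the hinge, must supply this moment: P = 135.085/2.64 = 51.1686 kN.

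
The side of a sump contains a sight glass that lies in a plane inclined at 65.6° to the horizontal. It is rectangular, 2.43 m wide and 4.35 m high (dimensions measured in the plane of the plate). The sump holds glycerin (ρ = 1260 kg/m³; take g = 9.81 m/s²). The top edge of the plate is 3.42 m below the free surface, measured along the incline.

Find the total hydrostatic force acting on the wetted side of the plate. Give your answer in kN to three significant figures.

γ = ρg = 1260 × 9.81 / 1000 = 12.3606 kN/m³.
Let θ = 65.6° be the plate's angle to the horizontal; measure y along the incline from where the plane meets the free surface. Vertical depth h = y·sinθ with sinθ = 0.910684.
The centroid lies 4.35/2 = 2.175 m below the top edge, so y_c = 3.42 + 2.175 = 5.595 m and h_c = 5.595 × 0.910684 = 5.09528 m.
A = 2.43 × 4.35 = 10.5705 m².
Resultant F = γ·h_c·A = 12.3606 × 5.09528 × 10.5705 = 665.738 kN.

F ≈ 666 kN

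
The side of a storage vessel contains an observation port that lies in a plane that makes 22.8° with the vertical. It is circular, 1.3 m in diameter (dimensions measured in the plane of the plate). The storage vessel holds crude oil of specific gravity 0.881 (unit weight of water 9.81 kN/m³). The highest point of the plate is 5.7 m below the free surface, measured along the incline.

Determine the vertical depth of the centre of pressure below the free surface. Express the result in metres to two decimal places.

γ = 0.881 × 9.81 = 8.64261 kN/m³.
The plate makes 22.8° with the vertical, i.e. θ = 90° − 22.8° = 67.2° to the horizontal. Measuring y along the incline from the free-surface line, vertical depth h = y·sinθ with sinθ = 0.921863.
The centroid is at the centre, 0.65 m below the top of the plate, so y_c = 5.7 + 0.65 = 6.35 m and h_c = 6.35 × 0.921863 = 5.85383 m.
A = π(0.65)² = 1.32732 m².
Resultant F = γ·h_c·A = 8.64261 × 5.85383 × 1.32732 = 67.1523 kN.
I_c = πr⁴/4 = π × 0.65⁴/4 = 0.140198 m⁴.
Centre of pressure: y_p = y_c + I_c/(y_c·A) = 6.35 + 0.140198/(6.35 × 1.32732) = 6.35 + 0.0166338 = 6.36663 m along the plane.
Vertically, h_p = y_p·sinθ = 6.36663 × 0.921863 = 5.86916 m.

h_p = 5.87 m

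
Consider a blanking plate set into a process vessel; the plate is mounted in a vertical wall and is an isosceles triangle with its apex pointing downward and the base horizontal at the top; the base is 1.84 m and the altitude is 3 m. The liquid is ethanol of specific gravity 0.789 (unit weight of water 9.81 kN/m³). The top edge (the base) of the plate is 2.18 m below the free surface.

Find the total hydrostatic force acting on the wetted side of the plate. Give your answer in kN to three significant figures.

γ = 0.789 × 9.81 = 7.74009 kN/m³.
With the apex down, the centroid sits h/3 = 3/3 = 1 m below the base (the top edge), so the centroid depth is h_c = 2.18 + 1 = 3.18 m.
A = ½ × 1.84 × 3 = 2.76 m².
Resultant F = γ·h_c·A = 7.74009 × 3.18 × 2.76 = 67.9332 kN.

F ≈ 67.9 kN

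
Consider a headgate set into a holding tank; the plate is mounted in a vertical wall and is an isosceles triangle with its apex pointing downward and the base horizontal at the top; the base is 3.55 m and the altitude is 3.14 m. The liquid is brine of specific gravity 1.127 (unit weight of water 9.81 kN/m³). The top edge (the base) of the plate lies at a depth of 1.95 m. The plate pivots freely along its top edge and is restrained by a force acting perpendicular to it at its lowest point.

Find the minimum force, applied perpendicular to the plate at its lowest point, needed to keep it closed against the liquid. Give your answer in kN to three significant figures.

P ≈ 72.3 kN

γ = 1.127 × 9.81 = 11.05587 kN/m³.
With the apex down, the centroid sits h/3 = 3.14/3 = 1.04667 m below the base (the top edge), so the centroid depth is h_c = 1.95 + 1.04667 = 2.99667 m.
A = ½ × 3.55 × 3.14 = 5.5735 m².
Resultant F = γ·h_c·A = 11.05587 × 2.99667 × 5.5735 = 184.654 kN.
I_c = b·h³/36 = 3.55 × 3.14³/36 = 3.05292 m⁴.
Centre of pressure: y_p = y_c + I_c/(y_c·A) = 2.99667 + 3.05292/(2.99667 × 5.5735) = 2.99667 + 0.182788 = 3.17946 m along the plane.
The resultant acts 1.04667 + 0.182788 = 1.22946 m (along the plate) below the hinge at the top edge, so the moment about the hinge is M = F × 1.22946 = 184.654 × 1.22946 = 227.025 kN·m.
A normal force at the bottom, 3.14 m from the hinge, must supply this moment: P = 227.025/3.14 = 72.301 kN.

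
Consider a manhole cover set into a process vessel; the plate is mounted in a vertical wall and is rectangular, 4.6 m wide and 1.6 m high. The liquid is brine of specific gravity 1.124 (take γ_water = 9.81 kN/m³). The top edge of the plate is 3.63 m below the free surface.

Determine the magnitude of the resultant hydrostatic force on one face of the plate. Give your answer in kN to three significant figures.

γ = 1.124 × 9.81 = 11.02644 kN/m³.
The centroid lies 1.6/2 = 0.8 m below the top edge, so the centroid depth is h_c = 3.63 + 0.8 = 4.43 m.
A = 4.6 × 1.6 = 7.36 m².
Resultant F = γ·h_c·A = 11.02644 × 4.43 × 7.36 = 359.515 kN.

F ≈ 360 kN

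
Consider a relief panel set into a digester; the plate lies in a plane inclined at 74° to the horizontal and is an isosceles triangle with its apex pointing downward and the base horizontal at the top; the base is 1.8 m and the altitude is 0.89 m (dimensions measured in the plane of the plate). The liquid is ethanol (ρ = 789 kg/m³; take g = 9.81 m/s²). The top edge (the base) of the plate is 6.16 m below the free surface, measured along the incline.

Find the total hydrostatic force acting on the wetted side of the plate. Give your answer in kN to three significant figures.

F ≈ 38.5 kN

γ = ρg = 789 × 9.81 / 1000 = 7.74009 kN/m³.
Let θ = 74° be the plate's angle to the horizontal; measure y along the incline from where the plane meets the free surface. Vertical depth h = y·sinθ with sinθ = 0.961262.
With the apex down, the centroid sits h/3 = 0.89/3 = 0.296667 m below the base (the top edge), so y_c = 6.16 + 0.296667 = 6.45667 m and h_c = 6.45667 × 0.961262 = 6.20655 m.
A = ½ × 1.8 × 0.89 = 0.801 m².
Resultant F = γ·h_c·A = 7.74009 × 6.20655 × 0.801 = 38.4794 kN.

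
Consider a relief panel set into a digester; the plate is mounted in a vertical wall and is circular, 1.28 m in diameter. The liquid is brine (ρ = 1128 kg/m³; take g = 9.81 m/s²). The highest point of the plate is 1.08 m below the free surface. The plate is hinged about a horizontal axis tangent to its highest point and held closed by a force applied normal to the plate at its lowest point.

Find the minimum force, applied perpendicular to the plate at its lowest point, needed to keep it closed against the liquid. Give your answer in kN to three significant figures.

γ = ρg = 1128 × 9.81 / 1000 = 11.06568 kN/m³.
The centroid is at the centre, 0.64 m below the top of the plate, so the centroid depth is h_c = 1.08 + 0.64 = 1.72 m.
A = π(0.64)² = 1.2868 m².
Resultant F = γ·h_c·A = 11.06568 × 1.72 × 1.2868 = 24.4916 kN.
I_c = πr⁴/4 = π × 0.64⁴/4 = 0.131768 m⁴.
Centre of pressure: y_p = y_c + I_c/(y_c·A) = 1.72 + 0.131768/(1.72 × 1.2868) = 1.72 + 0.0595347 = 1.77953 m along the plane.
The resultant acts 0.64 + 0.0595347 = 0.699535 m (along the plate) below the hinge at the top edge, so the moment about the hinge is M = F × 0.699535 = 24.4916 × 0.699535 = 17.1327 kN·m.
A normal force at the bottom, 1.28 m from the hinge, must supply this moment: P = 17.1327/1.28 = 13.3849 kN.

P ≈ 13.4 kN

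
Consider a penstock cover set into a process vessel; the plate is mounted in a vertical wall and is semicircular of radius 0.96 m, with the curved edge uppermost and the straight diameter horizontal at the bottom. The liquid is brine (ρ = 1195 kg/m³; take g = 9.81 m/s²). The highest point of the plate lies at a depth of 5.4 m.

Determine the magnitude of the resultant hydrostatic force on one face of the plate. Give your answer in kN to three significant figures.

F ≈ 101 kN

γ = ρg = 1195 × 9.81 / 1000 = 11.72295 kN/m³.
The centroid lies 4r/(3π) = 0.407437 m above the diameter, so r − 4r/(3π) = 0.96 − 0.407437 = 0.552563 m below the topmost point, so the centroid depth is h_c = 5.4 + 0.552563 = 5.95256 m.
A = πr²/2 = π × 0.96²/2 = 1.44765 m².
Resultant F = γ·h_c·A = 11.72295 × 5.95256 × 1.44765 = 101.019 kN.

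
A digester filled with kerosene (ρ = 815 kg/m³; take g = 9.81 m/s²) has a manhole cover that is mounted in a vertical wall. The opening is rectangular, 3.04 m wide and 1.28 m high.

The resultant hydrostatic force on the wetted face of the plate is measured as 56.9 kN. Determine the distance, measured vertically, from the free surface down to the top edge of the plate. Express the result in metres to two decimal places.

γ = ρg = 815 × 9.81 / 1000 = 7.99515 kN/m³.
A = 3.04 × 1.28 = 3.8912 m².
From F = γ·h_c·A, the centroid depth is h_c = 56.9/(7.99515 × 3.8912) = 1.82895 m.
The centroid lies 1.28/2 = 0.64 m below the top edge, so the top edge sits at h_top = 1.82895 − 0.64 = 1.18895 m below the surface.

d_top ≈ 1.19 m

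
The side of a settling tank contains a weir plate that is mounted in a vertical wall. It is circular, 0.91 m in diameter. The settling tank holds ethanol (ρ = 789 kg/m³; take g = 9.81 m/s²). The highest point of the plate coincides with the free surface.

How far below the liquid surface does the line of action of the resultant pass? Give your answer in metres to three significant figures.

γ = ρg = 789 × 9.81 / 1000 = 7.74009 kN/m³.
The centroid is at the centre, 0.455 m below the top of the plate, so the centroid depth is h_c = 0.455 m.
A = π(0.455)² = 0.650388 m².
Resultant F = γ·h_c·A = 7.74009 × 0.455 × 0.650388 = 2.2905 kN.
I_c = πr⁴/4 = π × 0.455⁴/4 = 0.0336617 m⁴.
Centre of pressure: y_p = y_c + I_c/(y_c·A) = 0.455 + 0.0336617/(0.455 × 0.650388) = 0.455 + 0.11375 = 0.56875 m along the plane.

h_p = 0.569 m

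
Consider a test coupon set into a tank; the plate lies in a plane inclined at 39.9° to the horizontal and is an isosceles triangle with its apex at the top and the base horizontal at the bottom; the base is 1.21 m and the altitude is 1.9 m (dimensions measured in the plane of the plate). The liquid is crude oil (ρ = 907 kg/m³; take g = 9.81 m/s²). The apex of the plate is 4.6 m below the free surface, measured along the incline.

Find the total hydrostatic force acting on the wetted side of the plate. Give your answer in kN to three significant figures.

γ = ρg = 907 × 9.81 / 1000 = 8.89767 kN/m³.
Let θ = 39.9° be the plate's angle to the horizontal; measure y along the incline from where the plane meets the free surface. Vertical depth h = y·sinθ with sinθ = 0.641450.
With the apex up, the centroid sits 2h/3 = 2 × 1.9/3 = 1.26667 m below the apex, so y_c = 4.6 + 1.26667 = 5.86667 m and h_c = 5.86667 × 0.641450 = 3.76318 m.
A = ½ × 1.21 × 1.9 = 1.1495 m².
Resultant F = γ·h_c·A = 8.89767 × 3.76318 × 1.1495 = 38.4893 kN.

F ≈ 38.5 kN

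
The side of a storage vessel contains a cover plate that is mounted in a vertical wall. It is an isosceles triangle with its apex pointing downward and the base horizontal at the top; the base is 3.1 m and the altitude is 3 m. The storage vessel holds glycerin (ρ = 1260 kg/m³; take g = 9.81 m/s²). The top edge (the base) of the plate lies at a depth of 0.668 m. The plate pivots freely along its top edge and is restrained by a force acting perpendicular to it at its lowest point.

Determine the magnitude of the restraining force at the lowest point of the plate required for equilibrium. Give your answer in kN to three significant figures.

γ = ρg = 1260 × 9.81 / 1000 = 12.3606 kN/m³.
With the apex down, the centroid sits h/3 = 3/3 = 1 m below the base (the top edge), so the centroid depth is h_c = 0.668 + 1 = 1.668 m.
A = ½ × 3.1 × 3 = 4.65 m².
Resultant F = γ·h_c·A = 12.3606 × 1.668 × 4.65 = 95.8713 kN.
I_c = b·h³/36 = 3.1 × 3³/36 = 2.325 m⁴.
Centre of pressure: y_p = y_c + I_c/(y_c·A) = 1.668 + 2.325/(1.668 × 4.65) = 1.668 + 0.29976 = 1.96776 m along the plane.
The resultant acts 1 + 0.29976 = 1.29976 m (along the plate) below the hinge at the top edge, so the moment about the hinge is M = F × 1.29976 = 95.8713 × 1.29976 = 124.61 kN·m.
A normal force at the bottom, 3 m from the hinge, must supply this moment: P = 124.61/3 = 41.5367 kN.

P ≈ 41.5 kN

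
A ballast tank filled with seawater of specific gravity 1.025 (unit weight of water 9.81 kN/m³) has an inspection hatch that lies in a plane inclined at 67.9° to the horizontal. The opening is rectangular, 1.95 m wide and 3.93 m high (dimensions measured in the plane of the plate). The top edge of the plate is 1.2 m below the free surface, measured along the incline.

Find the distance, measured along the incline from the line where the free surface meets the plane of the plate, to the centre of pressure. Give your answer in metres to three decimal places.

y_p = 3.572 m

γ = 1.025 × 9.81 = 10.05525 kN/m³.
Let θ = 67.9° be the plate's angle to the horizontal; measure y along the incline from where the plane meets the free surface. Vertical depth h = y·sinθ with sinθ = 0.926529.
The centroid lies 3.93/2 = 1.965 m below the top edge, so y_c = 1.2 + 1.965 = 3.165 m and h_c = 3.165 × 0.926529 = 2.93246 m.
A = 1.95 × 3.93 = 7.6635 m².
Resultant F = γ·h_c·A = 10.05525 × 2.93246 × 7.6635 = 225.971 kN.
I_c = b·h³/12 = 1.95 × 3.93³/12 = 9.8635 m⁴.
Centre of pressure: y_p = y_c + I_c/(y_c·A) = 3.165 + 9.8635/(3.165 × 7.6635) = 3.165 + 0.406659 = 3.57166 m along the plane.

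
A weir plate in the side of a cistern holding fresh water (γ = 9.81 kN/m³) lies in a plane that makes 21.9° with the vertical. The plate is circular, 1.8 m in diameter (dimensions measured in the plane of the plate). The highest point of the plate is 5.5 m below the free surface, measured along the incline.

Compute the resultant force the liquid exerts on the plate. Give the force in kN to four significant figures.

F ≈ 148.2 kN

γ = 9.81 kN/m³.
The plate makes 21.9° with the vertical, i.e. θ = 90° − 21.9° = 68.1° to the horizontal. Measuring y along the incline from the free-surface line, vertical depth h = y·sinθ with sinθ = 0.927836.
The centroid is at the centre, 0.9 m below the top of the plate, so y_c = 5.5 + 0.9 = 6.4 m and h_c = 6.4 × 0.927836 = 5.93815 m.
A = π(0.9)² = 2.54469 m².
Resultant F = γ·h_c·A = 9.81 × 5.93815 × 2.54469 = 148.236 kN.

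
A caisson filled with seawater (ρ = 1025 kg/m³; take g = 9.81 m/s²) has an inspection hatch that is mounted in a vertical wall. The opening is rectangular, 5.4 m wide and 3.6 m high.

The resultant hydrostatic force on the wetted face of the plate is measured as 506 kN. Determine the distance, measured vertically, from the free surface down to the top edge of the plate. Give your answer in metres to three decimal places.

γ = ρg = 1025 × 9.81 / 1000 = 10.05525 kN/m³.
A = 5.4 × 3.6 = 19.44 m².
From F = γ·h_c·A, the centroid depth is h_c = 506/(10.05525 × 19.44) = 2.58858 m.
The centroid lies 3.6/2 = 1.8 m below the top edge, so the top edge sits at h_top = 2.58858 − 1.8 = 0.78858 m below the surface.

d_top ≈ 0.789 m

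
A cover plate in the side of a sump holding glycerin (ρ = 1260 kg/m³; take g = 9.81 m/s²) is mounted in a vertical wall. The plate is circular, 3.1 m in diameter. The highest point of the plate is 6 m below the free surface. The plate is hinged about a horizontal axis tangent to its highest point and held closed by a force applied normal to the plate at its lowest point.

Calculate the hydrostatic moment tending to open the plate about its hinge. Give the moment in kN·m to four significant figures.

M ≈ 1148 kN·m

γ = ρg = 1260 × 9.81 / 1000 = 12.3606 kN/m³.
The centroid is at the centre, 1.55 m below the top of the plate, so the centroid depth is h_c = 6 + 1.55 = 7.55 m.
A = π(1.55)² = 7.54768 m².
Resultant F = γ·h_c·A = 12.3606 × 7.55 × 7.54768 = 704.369 kN.
I_c = πr⁴/4 = π × 1.55⁴/4 = 4.53332 m⁴.
Centre of pressure: y_p = y_c + I_c/(y_c·A) = 7.55 + 4.53332/(7.55 × 7.54768) = 7.55 + 0.0795529 = 7.62955 m along the plane.
The resultant acts 1.55 + 0.0795529 = 1.62955 m (along the plate) below the hinge at the top edge, so the moment about the hinge is M = F × 1.62955 = 704.369 × 1.62955 = 1147.8 kN·m.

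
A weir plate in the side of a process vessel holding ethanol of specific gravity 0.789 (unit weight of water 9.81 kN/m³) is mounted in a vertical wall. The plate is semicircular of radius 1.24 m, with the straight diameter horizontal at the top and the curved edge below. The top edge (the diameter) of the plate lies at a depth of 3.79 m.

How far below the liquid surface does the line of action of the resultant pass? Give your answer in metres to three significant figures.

h_p = 4.34 m

γ = 0.789 × 9.81 = 7.74009 kN/m³.
The centroid of a semicircle lies 4r/(3π) = 0.526272 m from the diameter, here below the top edge, so the centroid depth is h_c = 3.79 + 0.526272 = 4.31627 m.
A = πr²/2 = π × 1.24²/2 = 2.41526 m².
Resultant F = γ·h_c·A = 7.74009 × 4.31627 × 2.41526 = 80.6898 kN.
I_c = (π/8 − 8/(9π))·r⁴ = 0.109757 × 1.24⁴ = 0.259489 m⁴.
Centre of pressure: y_p = y_c + I_c/(y_c·A) = 4.31627 + 0.259489/(4.31627 × 2.41526) = 4.31627 + 0.0248912 = 4.34116 m along the plane.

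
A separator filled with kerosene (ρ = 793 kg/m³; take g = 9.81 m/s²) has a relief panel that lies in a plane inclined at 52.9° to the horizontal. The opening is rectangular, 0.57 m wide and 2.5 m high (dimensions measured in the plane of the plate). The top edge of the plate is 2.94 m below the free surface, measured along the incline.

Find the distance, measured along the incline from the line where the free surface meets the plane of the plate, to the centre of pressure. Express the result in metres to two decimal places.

y_p = 4.31 m

γ = ρg = 793 × 9.81 / 1000 = 7.77933 kN/m³.
Let θ = 52.9° be the plate's angle to the horizontal; measure y along the incline from where the plane meets the free surface. Vertical depth h = y·sinθ with sinθ = 0.797584.
The centroid lies 2.5/2 = 1.25 m below the top edge, so y_c = 2.94 + 1.25 = 4.19 m and h_c = 4.19 × 0.797584 = 3.34188 m.
A = 0.57 × 2.5 = 1.425 m².
Resultant F = γ·h_c·A = 7.77933 × 3.34188 × 1.425 = 37.0466 kN.
I_c = b·h³/12 = 0.57 × 2.5³/12 = 0.742188 m⁴.
Centre of pressure: y_p = y_c + I_c/(y_c·A) = 4.19 + 0.742188/(4.19 × 1.425) = 4.19 + 0.124304 = 4.3143 m along the plane.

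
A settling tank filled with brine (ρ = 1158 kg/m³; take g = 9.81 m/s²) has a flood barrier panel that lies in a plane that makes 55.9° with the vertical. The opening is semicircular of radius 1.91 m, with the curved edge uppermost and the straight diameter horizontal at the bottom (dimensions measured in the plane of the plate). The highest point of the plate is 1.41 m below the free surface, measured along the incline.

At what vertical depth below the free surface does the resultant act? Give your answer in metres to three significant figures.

γ = ρg = 1158 × 9.81 / 1000 = 11.35998 kN/m³.
The plate makes 55.9° with the vertical, i.e. θ = 90° − 55.9° = 34.1° to the horizontal. Measuring y along the incline from the free-surface line, vertical depth h = y·sinθ with sinθ = 0.560639.
The centroid lies 4r/(3π) = 0.810629 m above the diameter, so r − 4r/(3π) = 1.91 − 0.810629 = 1.09937 m below the topmost point, so y_c = 1.41 + 1.09937 = 2.50937 m and h_c = 2.50937 × 0.560639 = 1.40685 m.
A = πr²/2 = π × 1.91²/2 = 5.73042 m².
Resultant F = γ·h_c·A = 11.35998 × 1.40685 × 5.73042 = 91.5824 kN.
I_c = (π/8 − 8/(9π))·r⁴ = 0.109757 × 1.91⁴ = 1.46072 m⁴.
Centre of pressure: y_p = y_c + I_c/(y_c·A) = 2.50937 + 1.46072/(2.50937 × 5.73042) = 2.50937 + 0.101582 = 2.61095 m along the plane.
Vertically, h_p = y_p·sinθ = 2.61095 × 0.560639 = 1.4638 m.

h_p = 1.46 m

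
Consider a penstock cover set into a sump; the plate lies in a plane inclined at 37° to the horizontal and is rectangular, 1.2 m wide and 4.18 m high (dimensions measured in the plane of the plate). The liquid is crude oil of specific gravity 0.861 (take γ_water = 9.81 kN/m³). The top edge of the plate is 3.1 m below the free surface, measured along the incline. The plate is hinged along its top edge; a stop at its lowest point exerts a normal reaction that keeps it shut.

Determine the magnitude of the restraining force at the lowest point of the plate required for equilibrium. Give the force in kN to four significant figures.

P ≈ 75.05 kN

γ = 0.861 × 9.81 = 8.44641 kN/m³.
Let θ = 37° be the plate's angle to the horizontal; measure y along the incline from where the plane meets the free surface. Vertical depth h = y·sinθ with sinθ = 0.601815.
The centroid lies 4.18/2 = 2.09 m below the top edge, so y_c = 3.1 + 2.09 = 5.19 m and h_c = 5.19 × 0.601815 = 3.12342 m.
A = 1.2 × 4.18 = 5.016 m².
Resultant F = γ·h_c·A = 8.44641 × 3.12342 × 5.016 = 132.331 kN.
I_c = b·h³/12 = 1.2 × 4.18³/12 = 7.30346 m⁴.
Centre of pressure: y_p = y_c + I_c/(y_c·A) = 5.19 + 7.30346/(5.19 × 5.016) = 5.19 + 0.280546 = 5.47055 m along the plane.
The resultant acts 2.09 + 0.280546 = 2.37055 m (along the plate) below the hinge at the top edge, so the moment about the hinge is M = F × 2.37055 = 132.331 × 2.37055 = 313.697 kN·m.
A normal force at the bottom, 4.18 m from the hinge, must supply this moment: P = 313.697/4.18 = 75.0471 kN.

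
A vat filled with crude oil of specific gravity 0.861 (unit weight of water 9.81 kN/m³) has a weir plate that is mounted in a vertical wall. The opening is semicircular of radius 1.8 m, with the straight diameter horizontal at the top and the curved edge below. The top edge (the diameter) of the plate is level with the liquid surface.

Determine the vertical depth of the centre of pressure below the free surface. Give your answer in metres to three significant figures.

h_p = 1.06 m

γ = 0.861 × 9.81 = 8.44641 kN/m³.
The centroid of a semicircle lies 4r/(3π) = 0.763944 m from the diameter, here below the top edge, so the centroid depth is h_c = 0.763944 m.
A = πr²/2 = π × 1.8²/2 = 5.08938 m².
Resultant F = γ·h_c·A = 8.44641 × 0.763944 × 5.08938 = 32.8397 kN.
I_c = (π/8 − 8/(9π))·r⁴ = 0.109757 × 1.8⁴ = 1.15219 m⁴.
Centre of pressure: y_p = y_c + I_c/(y_c·A) = 0.763944 + 1.15219/(0.763944 × 5.08938) = 0.763944 + 0.296345 = 1.06029 m along the plane.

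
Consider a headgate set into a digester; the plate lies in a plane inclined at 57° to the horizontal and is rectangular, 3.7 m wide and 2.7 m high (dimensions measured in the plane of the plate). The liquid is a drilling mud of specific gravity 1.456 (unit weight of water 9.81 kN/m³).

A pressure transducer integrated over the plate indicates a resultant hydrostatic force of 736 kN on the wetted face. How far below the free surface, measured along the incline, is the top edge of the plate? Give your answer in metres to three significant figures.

γ = 1.456 × 9.81 = 14.28336 kN/m³.
A = 3.7 × 2.7 = 9.99 m².
From F = γ·h_c·A, the centroid depth is h_c = 736/(14.28336 × 9.99) = 5.15801 m.
Let θ = 57° be the plate's angle to the horizontal; measure y along the incline from where the plane meets the free surface. Vertical depth h = y·sinθ with sinθ = 0.838671.
Along the incline, y_c = h_c/sinθ = 5.15801/0.838671 = 6.15022 m.
The centroid lies 2.7/2 = 1.35 m below the top edge, so the top edge sits at y_top = 6.15022 − 1.35 = 4.80022 m along the incline.

y_top ≈ 4.80 m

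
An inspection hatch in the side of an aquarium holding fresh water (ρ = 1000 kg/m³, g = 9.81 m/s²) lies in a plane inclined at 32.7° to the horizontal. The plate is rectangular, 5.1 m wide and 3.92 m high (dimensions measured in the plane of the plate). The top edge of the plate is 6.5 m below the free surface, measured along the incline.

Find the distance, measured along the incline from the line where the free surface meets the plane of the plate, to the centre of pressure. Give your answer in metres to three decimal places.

γ = ρg = 1000 × 9.81 = 9810 N/m³ = 9.81 kN/m³.
Let θ = 32.7° be the plate's angle to the horizontal; measure y along the incline from where the plane meets the free surface. Vertical depth h = y·sinθ with sinθ = 0.540240.
The centroid lies 3.92/2 = 1.96 m below the top edge, so y_c = 6.5 + 1.96 = 8.46 m and h_c = 8.46 × 0.540240 = 4.57043 m.
A = 5.1 × 3.92 = 19.992 m².
Resultant F = γ·h_c·A = 9.81 × 4.57043 × 19.992 = 896.36 kN.
I_c = b·h³/12 = 5.1 × 3.92³/12 = 25.6004 m⁴.
Centre of pressure: y_p = y_c + I_c/(y_c·A) = 8.46 + 25.6004/(8.46 × 19.992) = 8.46 + 0.151363 = 8.61136 m along the plane.

y_p = 8.611 m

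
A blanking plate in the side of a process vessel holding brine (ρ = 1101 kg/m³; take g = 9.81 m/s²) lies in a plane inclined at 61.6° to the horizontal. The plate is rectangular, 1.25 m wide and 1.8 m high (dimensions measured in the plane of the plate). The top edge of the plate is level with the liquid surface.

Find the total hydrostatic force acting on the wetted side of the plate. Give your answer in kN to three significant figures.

F ≈ 19.2 kN

γ = ρg = 1101 × 9.81 / 1000 = 10.80081 kN/m³.
Let θ = 61.6° be the plate's angle to the horizontal; measure y along the incline from where the plane meets the free surface. Vertical depth h = y·sinθ with sinθ = 0.879649.
The centroid lies 1.8/2 = 0.9 m below the top edge, so y_c = 0.9 m and h_c = 0.9 × 0.879649 = 0.791684 m.
A = 1.25 × 1.8 = 2.25 m².
Resultant F = γ·h_c·A = 10.80081 × 0.791684 × 2.25 = 19.2394 kN.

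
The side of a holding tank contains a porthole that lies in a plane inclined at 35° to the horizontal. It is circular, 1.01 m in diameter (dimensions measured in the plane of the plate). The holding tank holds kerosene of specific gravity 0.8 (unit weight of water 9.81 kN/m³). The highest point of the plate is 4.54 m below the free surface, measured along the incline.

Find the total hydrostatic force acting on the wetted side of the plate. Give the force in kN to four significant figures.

F ≈ 18.19 kN

γ = 0.8 × 9.81 = 7.848 kN/m³.
Let θ = 35° be the plate's angle to the horizontal; measure y along the incline from where the plane meets the free surface. Vertical depth h = y·sinθ with sinθ = 0.573576.
The centroid is at the centre, 0.505 m below the top of the plate, so y_c = 4.54 + 0.505 = 5.045 m and h_c = 5.045 × 0.573576 = 2.89369 m.
A = π(0.505)² = 0.801185 m².
Resultant F = γ·h_c·A = 7.848 × 2.89369 × 0.801185 = 18.1947 kN.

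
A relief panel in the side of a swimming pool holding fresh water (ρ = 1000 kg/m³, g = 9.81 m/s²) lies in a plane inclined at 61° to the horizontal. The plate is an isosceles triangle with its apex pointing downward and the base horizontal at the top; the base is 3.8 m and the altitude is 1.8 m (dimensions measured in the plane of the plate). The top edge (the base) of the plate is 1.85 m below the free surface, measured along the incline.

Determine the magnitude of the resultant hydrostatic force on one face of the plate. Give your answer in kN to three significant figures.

F ≈ 71.9 kN

γ = ρg = 1000 × 9.81 = 9810 N/m³ = 9.81 kN/m³.
Let θ = 61° be the plate's angle to the horizontal; measure y along the incline from where the plane meets the free surface. Vertical depth h = y·sinθ with sinθ = 0.874620.
With the apex down, the centroid sits h/3 = 1.8/3 = 0.6 m below the base (the top edge), so y_c = 1.85 + 0.6 = 2.45 m and h_c = 2.45 × 0.874620 = 2.14282 m.
A = ½ × 3.8 × 1.8 = 3.42 m².
Resultant F = γ·h_c·A = 9.81 × 2.14282 × 3.42 = 71.892 kN.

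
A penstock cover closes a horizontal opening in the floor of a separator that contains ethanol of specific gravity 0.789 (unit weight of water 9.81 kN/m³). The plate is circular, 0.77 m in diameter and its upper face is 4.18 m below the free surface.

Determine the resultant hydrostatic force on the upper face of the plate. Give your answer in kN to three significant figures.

γ = 0.789 × 9.81 = 7.74009 kN/m³.
The plate is horizontal, so pressure is uniform at p = γ·h = 7.74009 × 4.18 = 32.3536 kN/m².
A = π(0.385)² = 0.465663 m².
F = p·A = 32.3536 × 0.465663 = 15.0659 kN.

F ≈ 15.1 kN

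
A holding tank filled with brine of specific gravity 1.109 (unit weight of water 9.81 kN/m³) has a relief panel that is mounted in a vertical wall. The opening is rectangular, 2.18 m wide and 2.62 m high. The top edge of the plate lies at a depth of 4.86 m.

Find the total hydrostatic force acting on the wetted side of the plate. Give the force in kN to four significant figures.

F ≈ 383.4 kN

γ = 1.109 × 9.81 = 10.87929 kN/m³.
The centroid lies 2.62/2 = 1.31 m below the top edge, so the centroid depth is h_c = 4.86 + 1.31 = 6.17 m.
A = 2.18 × 2.62 = 5.7116 m².
Resultant F = γ·h_c·A = 10.87929 × 6.17 × 5.7116 = 383.392 kN.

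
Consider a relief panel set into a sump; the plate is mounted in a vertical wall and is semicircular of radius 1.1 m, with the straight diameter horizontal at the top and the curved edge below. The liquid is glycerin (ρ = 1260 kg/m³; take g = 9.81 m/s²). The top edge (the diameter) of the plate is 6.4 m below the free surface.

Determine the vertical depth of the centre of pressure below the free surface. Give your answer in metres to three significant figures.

γ = ρg = 1260 × 9.81 / 1000 = 12.3606 kN/m³.
The centroid of a semicircle lies 4r/(3π) = 0.466854 m from the diameter, here below the top edge, so the centroid depth is h_c = 6.4 + 0.466854 = 6.86685 m.
A = πr²/2 = π × 1.1²/2 = 1.90066 m².
Resultant F = γ·h_c·A = 12.3606 × 6.86685 × 1.90066 = 161.325 kN.
I_c = (π/8 − 8/(9π))·r⁴ = 0.109757 × 1.1⁴ = 0.160695 m⁴.
Centre of pressure: y_p = y_c + I_c/(y_c·A) = 6.86685 + 0.160695/(6.86685 × 1.90066) = 6.86685 + 0.0123123 = 6.87916 m along the plane.

h_p = 6.88 m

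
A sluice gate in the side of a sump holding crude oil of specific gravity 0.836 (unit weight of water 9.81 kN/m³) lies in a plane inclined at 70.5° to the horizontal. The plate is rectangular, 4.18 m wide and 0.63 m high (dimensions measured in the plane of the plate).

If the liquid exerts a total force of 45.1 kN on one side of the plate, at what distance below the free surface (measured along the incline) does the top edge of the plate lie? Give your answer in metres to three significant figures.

y_top ≈ 1.90 m

γ = 0.836 × 9.81 = 8.20116 kN/m³.
A = 4.18 × 0.63 = 2.6334 m².
From F = γ·h_c·A, the centroid depth is h_c = 45.1/(8.20116 × 2.6334) = 2.08826 m.
Let θ = 70.5° be the plate's angle to the horizontal; measure y along the incline from where the plane meets the free surface. Vertical depth h = y·sinθ with sinθ = 0.942641.
Along the incline, y_c = h_c/sinθ = 2.08826/0.942641 = 2.21533 m.
The centroid lies 0.63/2 = 0.315 m below the top edge, so the top edge sits at y_top = 2.21533 − 0.315 = 1.90033 m along the incline.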